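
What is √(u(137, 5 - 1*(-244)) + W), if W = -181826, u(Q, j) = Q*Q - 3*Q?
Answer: 2*I*√40867 ≈ 404.31*I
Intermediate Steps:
u(Q, j) = Q² - 3*Q
√(u(137, 5 - 1*(-244)) + W) = √(137*(-3 + 137) - 181826) = √(137*134 - 181826) = √(18358 - 181826) = √(-163468) = 2*I*√40867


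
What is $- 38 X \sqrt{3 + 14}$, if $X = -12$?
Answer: $456 \sqrt{17} \approx 1880.1$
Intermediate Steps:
$- 38 X \sqrt{3 + 14} = \left(-38\right) \left(-12\right) \sqrt{3 + 14} = 456 \sqrt{17}$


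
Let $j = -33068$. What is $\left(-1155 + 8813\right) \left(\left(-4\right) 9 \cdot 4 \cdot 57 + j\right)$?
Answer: $-316091608$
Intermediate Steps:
$\left(-1155 + 8813\right) \left(\left(-4\right) 9 \cdot 4 \cdot 57 + j\right) = \left(-1155 + 8813\right) \left(\left(-4\right) 9 \cdot 4 \cdot 57 - 33068\right) = 7658 \left(\left(-36\right) 4 \cdot 57 - 33068\right) = 7658 \left(\left(-144\right) 57 - 33068\right) = 7658 \left(-8208 - 33068\right) = 7658 \left(-41276\right) = -316091608$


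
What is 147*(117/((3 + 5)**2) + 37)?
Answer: 365295/64 ≈ 5707.7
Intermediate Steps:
147*(117/((3 + 5)**2) + 37) = 147*(117/(8**2) + 37) = 147*(117/64 + 37) = 147*(2485/64) = 365295/64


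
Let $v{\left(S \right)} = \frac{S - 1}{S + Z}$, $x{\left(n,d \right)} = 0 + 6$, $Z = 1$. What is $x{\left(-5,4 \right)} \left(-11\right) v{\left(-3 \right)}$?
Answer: $-132$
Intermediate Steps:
$x{\left(n,d \right)} = 6$
$v{\left(S \right)} = \frac{-1 + S}{1 + S}$ ($v{\left(S \right)} = \frac{S - 1}{S + 1} = \frac{-1 + S}{1 + S}$)
$x{\left(-5,4 \right)} \left(-11\right) v{\left(-3 \right)} = 6 \left(-11\right) \frac{-1 - 3}{1 - 3} = - 66 \frac{1}{-2} \left(-4\right) = - 66 \left(\left(- \frac{1}{2}\right) \left(-4\right)\right) = \left(-66\right) 2 = -132$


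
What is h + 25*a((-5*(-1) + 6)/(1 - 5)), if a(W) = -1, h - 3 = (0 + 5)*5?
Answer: 3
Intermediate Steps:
h = 28 (h = 3 + (0 + 5)*5 = 3 + 5*5 = 3 + 25 = 28)
h + 25*a((-5*(-1) + 6)/(1 - 5)) = 28 + 25*(-1) = 28 - 25 = 3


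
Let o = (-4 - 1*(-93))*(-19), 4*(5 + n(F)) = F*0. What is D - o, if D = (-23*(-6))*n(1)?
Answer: 1001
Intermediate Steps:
n(F) = -5 (n(F) = -5 + (F*0)/4 = -5 + (1/4)*0 = -5 + 0 = -5)
D = -690 (D = -23*(-6)*(-5) = 138*(-5) = -690)
o = -1691 (o = (-4 + 93)*(-19) = 89*(-19) = -1691)
D - o = -690 - 1*(-1691) = -690 + 1691 = 1001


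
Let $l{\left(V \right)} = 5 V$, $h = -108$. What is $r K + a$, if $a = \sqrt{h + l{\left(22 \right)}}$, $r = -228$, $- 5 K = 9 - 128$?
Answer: $- \frac{27132}{5} + \sqrt{2} \approx -5425.0$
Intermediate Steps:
$K = \frac{119}{5}$ ($K = - \frac{9 - 128}{5} = \left(- \frac{1}{5}\right) \left(-119\right) = \frac{119}{5} \approx 23.8$)
$a = \sqrt{2}$ ($a = \sqrt{-108 + 5 \cdot 22} = \sqrt{-108 + 110} = \sqrt{2} \approx 1.4142$)
$r K + a = \left(-228\right) \frac{119}{5} + \sqrt{2} = - \frac{27132}{5} + \sqrt{2}$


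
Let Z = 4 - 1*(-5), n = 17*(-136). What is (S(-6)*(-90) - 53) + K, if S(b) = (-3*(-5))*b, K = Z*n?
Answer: -12761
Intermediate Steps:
n = -2312
Z = 9 (Z = 4 + 5 = 9)
K = -20808 (K = 9*(-2312) = -20808)
S(b) = 15*b
(S(-6)*(-90) - 53) + K = ((15*(-6))*(-90) - 53) - 20808 = (-90*(-90) - 53) - 20808 = (8100 - 53) - 20808 = 8047 - 20808 = -12761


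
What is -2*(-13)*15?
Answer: 390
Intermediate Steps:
-2*(-13)*15 = 26*15 = 390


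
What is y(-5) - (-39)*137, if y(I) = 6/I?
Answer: 26709/5 ≈ 5341.8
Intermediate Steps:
y(-5) - (-39)*137 = 6/(-5) - (-39)*137 = 6*(-⅕) - 39*(-137) = -6/5 + 5343 = 26709/5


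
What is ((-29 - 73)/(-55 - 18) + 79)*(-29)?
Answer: -170201/73 ≈ -2331.5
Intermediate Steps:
((-29 - 73)/(-55 - 18) + 79)*(-29) = (-102/(-73) + 79)*(-29) = (-102*(-1/73) + 79)*(-29) = (102/73 + 79)*(-29) = (5869/73)*(-29) = -170201/73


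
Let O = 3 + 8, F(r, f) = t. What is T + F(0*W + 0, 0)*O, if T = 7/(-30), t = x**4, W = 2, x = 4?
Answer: 84473/30 ≈ 2815.8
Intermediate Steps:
t = 256 (t = 4**4 = 256)
F(r, f) = 256
T = -7/30 (T = 7*(-1/30) = -7/30 ≈ -0.23333)
O = 11
T + F(0*W + 0, 0)*O = -7/30 + 256*11 = -7/30 + 2816 = 84473/30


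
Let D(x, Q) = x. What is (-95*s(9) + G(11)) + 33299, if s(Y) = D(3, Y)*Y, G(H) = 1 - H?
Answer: 30724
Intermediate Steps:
s(Y) = 3*Y
(-95*s(9) + G(11)) + 33299 = (-285*9 + (1 - 1*11)) + 33299 = (-95*27 + (1 - 11)) + 33299 = (-2565 - 10) + 33299 = -2575 + 33299 = 30724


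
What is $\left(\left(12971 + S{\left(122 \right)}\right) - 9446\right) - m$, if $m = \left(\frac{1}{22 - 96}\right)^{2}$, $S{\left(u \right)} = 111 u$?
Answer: $\frac{93458891}{5476} \approx 17067.0$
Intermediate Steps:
$m = \frac{1}{5476}$ ($m = \left(\frac{1}{22 - 96}\right)^{2} = \left(\frac{1}{-74}\right)^{2} = \left(- \frac{1}{74}\right)^{2} = \frac{1}{5476} \approx 0.00018262$)
$\left(\left(12971 + S{\left(122 \right)}\right) - 9446\right) - m = \left(\left(12971 + 111 \cdot 122\right) - 9446\right) - \frac{1}{5476} = \left(\left(12971 + 13542\right) - 9446\right) - \frac{1}{5476} = \left(26513 - 9446\right) - \frac{1}{5476} = 17067 - \frac{1}{5476} = \frac{93458891}{5476}$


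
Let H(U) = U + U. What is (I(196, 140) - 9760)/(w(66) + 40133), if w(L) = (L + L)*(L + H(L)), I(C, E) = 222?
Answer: -9538/66269 ≈ -0.14393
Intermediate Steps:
H(U) = 2*U
w(L) = 6*L² (w(L) = (L + L)*(L + 2*L) = (2*L)*(3*L) = 6*L²)
(I(196, 140) - 9760)/(w(66) + 40133) = (222 - 9760)/(6*66² + 40133) = -9538/(6*4356 + 40133) = -9538/(26136 + 40133) = -9538/66269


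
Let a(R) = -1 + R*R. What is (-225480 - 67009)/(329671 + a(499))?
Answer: -292489/578671 ≈ -0.50545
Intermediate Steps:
a(R) = -1 + R²
(-225480 - 67009)/(329671 + a(499)) = (-225480 - 67009)/(329671 + (-1 + 499²)) = -292489/(329671 + (-1 + 249001)) = -292489/(329671 + 249000) = -292489/578671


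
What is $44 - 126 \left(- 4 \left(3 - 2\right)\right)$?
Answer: $548$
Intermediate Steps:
$44 - 126 \left(- 4 \left(3 - 2\right)\right) = 44 - 126 \left(\left(-4\right) 1\right) = 44 - -504 = 44 + 504 = 548$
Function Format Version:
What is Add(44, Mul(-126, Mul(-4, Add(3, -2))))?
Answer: 548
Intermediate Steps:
Add(44, Mul(-126, Mul(-4, Add(3, -2)))) = Add(44, Mul(-126, Mul(-4, 1))) = Add(44, Mul(-126, -4)) = Add(44, 504) = 548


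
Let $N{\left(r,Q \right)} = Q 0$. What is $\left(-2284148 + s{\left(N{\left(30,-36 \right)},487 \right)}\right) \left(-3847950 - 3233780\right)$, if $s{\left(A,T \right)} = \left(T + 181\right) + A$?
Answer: $16170988820400$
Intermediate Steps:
$N{\left(r,Q \right)} = 0$
$s{\left(A,T \right)} = 181 + A + T$ ($s{\left(A,T \right)} = \left(181 + T\right) + A = 181 + A + T$)
$\left(-2284148 + s{\left(N{\left(30,-36 \right)},487 \right)}\right) \left(-3847950 - 3233780\right) = \left(-2284148 + \left(181 + 0 + 487\right)\right) \left(-3847950 - 3233780\right) = \left(-2284148 + 668\right) \left(-7081730\right) = \left(-2283480\right) \left(-7081730\right) = 16170988820400$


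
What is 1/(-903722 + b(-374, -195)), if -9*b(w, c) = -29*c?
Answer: -3/2713051 ≈ -1.1058e-6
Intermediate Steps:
b(w, c) = 29*c/9 (b(w, c) = -(-29)*c/9 = 29*c/9)
1/(-903722 + b(-374, -195)) = 1/(-903722 + (29/9)*(-195)) = 1/(-903722 - 1885/3) = 1/(-2713051/3) = -3/2713051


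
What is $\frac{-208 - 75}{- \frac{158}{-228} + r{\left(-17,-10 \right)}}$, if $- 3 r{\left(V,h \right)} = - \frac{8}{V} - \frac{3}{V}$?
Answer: $- \frac{548454}{925} \approx -592.92$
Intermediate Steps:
$r{\left(V,h \right)} = \frac{11}{3 V}$ ($r{\left(V,h \right)} = - \frac{- \frac{8}{V} - \frac{3}{V}}{3} = - \frac{\left(-11\right) \frac{1}{V}}{3} = \frac{11}{3 V}$)
$\frac{-208 - 75}{- \frac{158}{-228} + r{\left(-17,-10 \right)}} = \frac{-208 - 75}{- \frac{158}{-228} + \frac{11}{3 \left(-17\right)}} = \frac{-208 - 75}{\left(-158\right) \left(- \frac{1}{228}\right) + \frac{11}{3} \left(- \frac{1}{17}\right)} = \frac{-208 - 75}{\frac{79}{114} - \frac{11}{51}} = - \frac{283}{\frac{925}{1938}} = \left(-283\right) \frac{1938}{925} = - \frac{548454}{925}$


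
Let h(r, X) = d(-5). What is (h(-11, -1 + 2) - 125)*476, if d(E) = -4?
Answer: -61404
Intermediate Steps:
h(r, X) = -4
(h(-11, -1 + 2) - 125)*476 = (-4 - 125)*476 = -129*476 = -61404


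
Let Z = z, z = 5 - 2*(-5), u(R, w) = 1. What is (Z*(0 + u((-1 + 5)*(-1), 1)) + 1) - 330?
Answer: -314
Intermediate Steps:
z = 15 (z = 5 + 10 = 15)
Z = 15
(Z*(0 + u((-1 + 5)*(-1), 1)) + 1) - 330 = (15*(0 + 1) + 1) - 330 = (15*1 + 1) - 330 = (15 + 1) - 330 = 16 - 330 = -314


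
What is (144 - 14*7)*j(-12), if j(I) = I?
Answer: -552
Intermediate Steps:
(144 - 14*7)*j(-12) = (144 - 14*7)*(-12) = (144 - 98)*(-12) = 46*(-12) = -552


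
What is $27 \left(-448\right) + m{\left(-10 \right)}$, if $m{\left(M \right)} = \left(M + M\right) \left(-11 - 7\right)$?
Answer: $-11736$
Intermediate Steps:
$m{\left(M \right)} = - 36 M$ ($m{\left(M \right)} = 2 M \left(-18\right) = - 36 M$)
$27 \left(-448\right) + m{\left(-10 \right)} = 27 \left(-448\right) - -360 = -12096 + 360 = -11736$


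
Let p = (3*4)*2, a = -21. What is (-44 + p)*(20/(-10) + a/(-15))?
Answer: 12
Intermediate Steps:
p = 24 (p = 12*2 = 24)
(-44 + p)*(20/(-10) + a/(-15)) = (-44 + 24)*(20/(-10) - 21/(-15)) = -20*(20*(-⅒) - 21*(-1/15)) = -20*(-2 + 7/5) = -20*(-⅗) = 12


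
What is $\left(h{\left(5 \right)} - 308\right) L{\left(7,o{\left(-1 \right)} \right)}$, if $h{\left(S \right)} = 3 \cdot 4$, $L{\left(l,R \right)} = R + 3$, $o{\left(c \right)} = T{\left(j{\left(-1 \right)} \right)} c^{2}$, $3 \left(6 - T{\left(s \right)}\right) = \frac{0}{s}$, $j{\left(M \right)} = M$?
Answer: $-2664$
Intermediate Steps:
$T{\left(s \right)} = 6$ ($T{\left(s \right)} = 6 - \frac{0 \frac{1}{s}}{3} = 6 - 0 = 6 + 0 = 6$)
$o{\left(c \right)} = 6 c^{2}$
$L{\left(l,R \right)} = 3 + R$
$h{\left(S \right)} = 12$
$\left(h{\left(5 \right)} - 308\right) L{\left(7,o{\left(-1 \right)} \right)} = \left(12 - 308\right) \left(3 + 6 \left(-1\right)^{2}\right) = - 296 \left(3 + 6 \cdot 1\right) = - 296 \left(3 + 6\right) = \left(-296\right) 9 = -2664$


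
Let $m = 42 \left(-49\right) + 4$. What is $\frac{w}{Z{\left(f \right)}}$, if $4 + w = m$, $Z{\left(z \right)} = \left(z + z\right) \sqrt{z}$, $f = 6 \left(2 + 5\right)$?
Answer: $- \frac{7 \sqrt{42}}{12} \approx -3.7804$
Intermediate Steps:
$f = 42$ ($f = 6 \cdot 7 = 42$)
$Z{\left(z \right)} = 2 z^{\frac{3}{2}}$ ($Z{\left(z \right)} = 2 z \sqrt{z} = 2 z^{\frac{3}{2}}$)
$m = -2054$ ($m = -2058 + 4 = -2054$)
$w = -2058$ ($w = -4 - 2054 = -2058$)
$\frac{w}{Z{\left(f \right)}} = - \frac{2058}{2 \cdot 42^{\frac{3}{2}}} = - \frac{2058}{2 \cdot 42 \sqrt{42}} = - \frac{2058}{84 \sqrt{42}} = - 2058 \frac{\sqrt{42}}{3528} = - \frac{7 \sqrt{42}}{12}$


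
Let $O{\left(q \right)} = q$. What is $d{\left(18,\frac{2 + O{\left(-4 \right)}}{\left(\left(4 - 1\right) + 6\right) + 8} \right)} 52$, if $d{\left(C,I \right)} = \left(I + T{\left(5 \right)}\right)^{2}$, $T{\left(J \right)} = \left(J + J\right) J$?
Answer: $\frac{37393408}{289} \approx 1.2939 \cdot 10^{5}$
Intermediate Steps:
$T{\left(J \right)} = 2 J^{2}$ ($T{\left(J \right)} = 2 J J = 2 J^{2}$)
$d{\left(C,I \right)} = \left(50 + I\right)^{2}$ ($d{\left(C,I \right)} = \left(I + 2 \cdot 5^{2}\right)^{2} = \left(I + 2 \cdot 25\right)^{2} = \left(I + 50\right)^{2} = \left(50 + I\right)^{2}$)
$d{\left(18,\frac{2 + O{\left(-4 \right)}}{\left(\left(4 - 1\right) + 6\right) + 8} \right)} 52 = \left(50 + \frac{2 - 4}{\left(\left(4 - 1\right) + 6\right) + 8}\right)^{2} \cdot 52 = \left(50 - \frac{2}{\left(3 + 6\right) + 8}\right)^{2} \cdot 52 = \left(50 - \frac{2}{9 + 8}\right)^{2} \cdot 52 = \left(50 - \frac{2}{17}\right)^{2} \cdot 52 = \left(\frac{848}{17}\right)^{2} \cdot 52 = \frac{719104}{289} \cdot 52 = \frac{37393408}{289}$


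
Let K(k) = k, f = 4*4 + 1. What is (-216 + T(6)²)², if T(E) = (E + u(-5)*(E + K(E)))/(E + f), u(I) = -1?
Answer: 13048035984/279841 ≈ 46627.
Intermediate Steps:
f = 17 (f = 16 + 1 = 17)
T(E) = -E/(17 + E) (T(E) = (E - (E + E))/(E + 17) = (E - 2*E)/(17 + E) = (-E)/(17 + E) = -E/(17 + E))
(-216 + T(6)²)² = (-216 + (-1*6/(17 + 6))²)² = (-216 + (-1*6/23)²)² = (-216 + (-1*6*1/23)²)² = (-216 + (-6/23)²)² = (-216 + 36/529)² = (-114228/529)² = 13048035984/279841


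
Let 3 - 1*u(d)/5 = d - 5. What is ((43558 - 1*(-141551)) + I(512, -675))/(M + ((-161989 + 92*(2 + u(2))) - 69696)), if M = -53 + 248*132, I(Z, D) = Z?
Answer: -185621/196058 ≈ -0.94677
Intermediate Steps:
u(d) = 40 - 5*d (u(d) = 15 - 5*(d - 5) = 15 - 5*(-5 + d) = 15 + (25 - 5*d) = 40 - 5*d)
M = 32683 (M = -53 + 32736 = 32683)
((43558 - 1*(-141551)) + I(512, -675))/(M + ((-161989 + 92*(2 + u(2))) - 69696)) = ((43558 - 1*(-141551)) + 512)/(32683 + ((-161989 + 92*(2 + (40 - 5*2))) - 69696)) = ((43558 + 141551) + 512)/(32683 + ((-161989 + 92*(2 + (40 - 10))) - 69696)) = (185109 + 512)/(32683 + ((-161989 + 92*(2 + 30)) - 69696)) = 185621/(32683 + ((-161989 + 92*32) - 69696)) = 185621/(32683 + ((-161989 + 2944) - 69696)) = 185621/(32683 + (-159045 - 69696)) = 185621/(32683 - 228741) = 185621/(-196058) = 185621*(-1/196058) = -185621/196058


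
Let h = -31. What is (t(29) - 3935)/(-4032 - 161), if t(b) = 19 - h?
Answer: 555/599 ≈ 0.92654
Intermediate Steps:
t(b) = 50 (t(b) = 19 - 1*(-31) = 19 + 31 = 50)
(t(29) - 3935)/(-4032 - 161) = (50 - 3935)/(-4032 - 161) = -3885/(-4193) = -3885*(-1/4193) = 555/599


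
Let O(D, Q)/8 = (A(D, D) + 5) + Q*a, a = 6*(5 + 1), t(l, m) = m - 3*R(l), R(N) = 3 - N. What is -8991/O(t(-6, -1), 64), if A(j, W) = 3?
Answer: -8991/18496 ≈ -0.48610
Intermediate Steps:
t(l, m) = -9 + m + 3*l (t(l, m) = m - 3*(3 - l) = m + (-9 + 3*l) = -9 + m + 3*l)
a = 36 (a = 6*6 = 36)
O(D, Q) = 64 + 288*Q (O(D, Q) = 8*((3 + 5) + Q*36) = 8*(8 + 36*Q) = 64 + 288*Q)
-8991/O(t(-6, -1), 64) = -8991/(64 + 288*64) = -8991/(64 + 18432) = -8991/18496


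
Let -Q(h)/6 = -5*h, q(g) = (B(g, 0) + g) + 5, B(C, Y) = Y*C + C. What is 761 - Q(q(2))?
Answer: 491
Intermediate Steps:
B(C, Y) = C + C*Y (B(C, Y) = C*Y + C = C + C*Y)
q(g) = 5 + 2*g (q(g) = (g*(1 + 0) + g) + 5 = (g*1 + g) + 5 = (g + g) + 5 = 2*g + 5 = 5 + 2*g)
Q(h) = 30*h (Q(h) = -(-30)*h = 30*h)
761 - Q(q(2)) = 761 - 30*(5 + 2*2) = 761 - 30*(5 + 4) = 761 - 30*9 = 761 - 1*270 = 761 - 270 = 491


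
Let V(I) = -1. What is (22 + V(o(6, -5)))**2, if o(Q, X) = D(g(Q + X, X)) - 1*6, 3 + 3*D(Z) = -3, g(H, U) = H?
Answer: 441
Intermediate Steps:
D(Z) = -2 (D(Z) = -1 + (1/3)*(-3) = -1 - 1 = -2)
o(Q, X) = -8 (o(Q, X) = -2 - 1*6 = -2 - 6 = -8)
(22 + V(o(6, -5)))**2 = (22 - 1)**2 = 21**2 = 441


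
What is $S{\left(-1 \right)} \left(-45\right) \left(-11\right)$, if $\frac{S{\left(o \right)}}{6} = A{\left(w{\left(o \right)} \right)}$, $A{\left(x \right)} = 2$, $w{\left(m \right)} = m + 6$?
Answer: $5940$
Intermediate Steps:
$w{\left(m \right)} = 6 + m$
$S{\left(o \right)} = 12$ ($S{\left(o \right)} = 6 \cdot 2 = 12$)
$S{\left(-1 \right)} \left(-45\right) \left(-11\right) = 12 \left(-45\right) \left(-11\right) = \left(-540\right) \left(-11\right) = 5940$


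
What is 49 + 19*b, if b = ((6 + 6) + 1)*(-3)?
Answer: -692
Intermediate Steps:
b = -39 (b = (12 + 1)*(-3) = 13*(-3) = -39)
49 + 19*b = 49 + 19*(-39) = 49 - 741 = -692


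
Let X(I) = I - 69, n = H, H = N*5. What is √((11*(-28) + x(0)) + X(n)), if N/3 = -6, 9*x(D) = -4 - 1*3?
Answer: I*√4210/3 ≈ 21.628*I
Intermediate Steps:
x(D) = -7/9 (x(D) = (-4 - 1*3)/9 = (-4 - 3)/9 = (⅑)*(-7) = -7/9)
N = -18 (N = 3*(-6) = -18)
H = -90 (H = -18*5 = -90)
n = -90
X(I) = -69 + I
√((11*(-28) + x(0)) + X(n)) = √((11*(-28) - 7/9) + (-69 - 90)) = √((-308 - 7/9) - 159) = √(-2779/9 - 159) = √(-4210/9) = I*√4210/3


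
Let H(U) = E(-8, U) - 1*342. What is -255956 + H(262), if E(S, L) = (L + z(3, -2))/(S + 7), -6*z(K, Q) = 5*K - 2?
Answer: -1539347/6 ≈ -2.5656e+5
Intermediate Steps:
z(K, Q) = ⅓ - 5*K/6 (z(K, Q) = -(5*K - 2)/6 = -(-2 + 5*K)/6 = ⅓ - 5*K/6)
E(S, L) = (-13/6 + L)/(7 + S) (E(S, L) = (L + (⅓ - ⅚*3))/(S + 7) = (L + (⅓ - 5/2))/(7 + S) = (L - 13/6)/(7 + S) = (-13/6 + L)/(7 + S))
H(U) = -2039/6 - U (H(U) = (-13/6 + U)/(7 - 8) - 1*342 = (-13/6 + U)/(-1) - 342 = -(-13/6 + U) - 342 = (13/6 - U) - 342 = -2039/6 - U)
-255956 + H(262) = -255956 + (-2039/6 - 1*262) = -255956 + (-2039/6 - 262) = -255956 - 3611/6 = -1539347/6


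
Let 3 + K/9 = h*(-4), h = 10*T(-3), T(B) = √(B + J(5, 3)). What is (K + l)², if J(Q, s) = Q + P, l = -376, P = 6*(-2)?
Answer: -1133591 + 290160*I*√10 ≈ -1.1336e+6 + 9.1757e+5*I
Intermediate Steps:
P = -12
J(Q, s) = -12 + Q (J(Q, s) = Q - 12 = -12 + Q)
T(B) = √(-7 + B) (T(B) = √(B + (-12 + 5)) = √(B - 7) = √(-7 + B))
h = 10*I*√10 (h = 10*√(-7 - 3) = 10*√(-10) = 10*(I*√10) = 10*I*√10 ≈ 31.623*I)
K = -27 - 360*I*√10 (K = -27 + 9*((10*I*√10)*(-4)) = -27 + 9*(-40*I*√10) = -27 - 360*I*√10 ≈ -27.0 - 1138.4*I)
(K + l)² = ((-27 - 360*I*√10) - 376)² = (-403 - 360*I*√10)²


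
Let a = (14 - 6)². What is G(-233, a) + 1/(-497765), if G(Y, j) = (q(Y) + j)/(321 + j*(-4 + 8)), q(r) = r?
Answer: -84122862/287210405 ≈ -0.29290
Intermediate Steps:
a = 64 (a = 8² = 64)
G(Y, j) = (Y + j)/(321 + 4*j) (G(Y, j) = (Y + j)/(321 + j*(-4 + 8)) = (Y + j)/(321 + j*4) = (Y + j)/(321 + 4*j))
G(-233, a) + 1/(-497765) = (-233 + 64)/(321 + 4*64) + 1/(-497765) = -169/(321 + 256) - 1/497765 = -169/577 - 1/497765 = -84122862/287210405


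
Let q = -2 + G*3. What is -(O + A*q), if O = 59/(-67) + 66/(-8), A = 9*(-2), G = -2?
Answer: -36145/268 ≈ -134.87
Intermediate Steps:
q = -8 (q = -2 - 2*3 = -2 - 6 = -8)
A = -18
O = -2447/268 (O = 59*(-1/67) + 66*(-1/8) = -59/67 - 33/4 = -2447/268 ≈ -9.1306)
-(O + A*q) = -(-2447/268 - 18*(-8)) = -(-2447/268 + 144) = -1*36145/268 = -36145/268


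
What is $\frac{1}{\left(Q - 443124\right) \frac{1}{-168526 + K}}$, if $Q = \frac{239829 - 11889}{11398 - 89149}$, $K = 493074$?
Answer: $- \frac{2102827629}{2871130172} \approx -0.7324$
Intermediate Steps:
$Q = - \frac{75980}{25917}$ ($Q = \frac{227940}{-77751} = 227940 \left(- \frac{1}{77751}\right) = - \frac{75980}{25917} \approx -2.9317$)
$\frac{1}{\left(Q - 443124\right) \frac{1}{-168526 + K}} = \frac{1}{\left(- \frac{75980}{25917} - 443124\right) \frac{1}{-168526 + 493074}} = \frac{1}{\left(- \frac{11484520688}{25917}\right) \frac{1}{324548}} = \frac{1}{- \frac{2871130172}{2102827629}} = - \frac{2102827629}{2871130172}$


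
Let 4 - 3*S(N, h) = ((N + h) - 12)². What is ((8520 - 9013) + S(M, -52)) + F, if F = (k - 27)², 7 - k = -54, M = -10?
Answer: -1161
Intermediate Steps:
S(N, h) = 4/3 - (-12 + N + h)²/3 (S(N, h) = 4/3 - ((N + h) - 12)²/3 = 4/3 - (-12 + N + h)²/3)
k = 61 (k = 7 - 1*(-54) = 7 + 54 = 61)
F = 1156 (F = (61 - 27)² = 34² = 1156)
((8520 - 9013) + S(M, -52)) + F = ((8520 - 9013) + (4/3 - (-12 - 10 - 52)²/3)) + 1156 = (-493 + (4/3 - ⅓*(-74)²)) + 1156 = (-493 + (4/3 - ⅓*5476)) + 1156 = (-493 + (4/3 - 5476/3)) + 1156 = (-493 - 1824) + 1156 = -2317 + 1156 = -1161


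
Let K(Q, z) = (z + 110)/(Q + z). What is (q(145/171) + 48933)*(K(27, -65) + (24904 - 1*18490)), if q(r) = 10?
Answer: 11926772841/38 ≈ 3.1386e+8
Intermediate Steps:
K(Q, z) = (110 + z)/(Q + z)
(q(145/171) + 48933)*(K(27, -65) + (24904 - 1*18490)) = (10 + 48933)*((110 - 65)/(27 - 65) + (24904 - 1*18490)) = 48943*(45/(-38) + (24904 - 18490)) = 48943*(-1/38*45 + 6414) = 48943*(-45/38 + 6414) = 48943*(243687/38) = 11926772841/38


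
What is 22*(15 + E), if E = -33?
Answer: -396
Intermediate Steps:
22*(15 + E) = 22*(15 - 33) = 22*(-18) = -396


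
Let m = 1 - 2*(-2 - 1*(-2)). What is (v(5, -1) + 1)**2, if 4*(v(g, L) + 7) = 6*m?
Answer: 81/4 ≈ 20.250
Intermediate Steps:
m = 1 (m = 1 - 2*(-2 + 2) = 1 - 2*0 = 1 + 0 = 1)
v(g, L) = -11/2 (v(g, L) = -7 + (6*1)/4 = -7 + (1/4)*6 = -7 + 3/2 = -11/2)
(v(5, -1) + 1)**2 = (-11/2 + 1)**2 = (-9/2)**2 = 81/4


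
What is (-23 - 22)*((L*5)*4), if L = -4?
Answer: 3600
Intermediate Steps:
(-23 - 22)*((L*5)*4) = (-23 - 22)*(-4*5*4) = -(-900)*4 = -45*(-80) = 3600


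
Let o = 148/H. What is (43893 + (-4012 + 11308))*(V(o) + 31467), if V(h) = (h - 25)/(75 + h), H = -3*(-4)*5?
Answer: 935845385862/581 ≈ 1.6107e+9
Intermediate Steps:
H = 60 (H = 12*5 = 60)
o = 37/15 (o = 148/60 = 148*(1/60) = 37/15 ≈ 2.4667)
V(h) = (-25 + h)/(75 + h)
(43893 + (-4012 + 11308))*(V(o) + 31467) = (43893 + (-4012 + 11308))*((-25 + 37/15)/(75 + 37/15) + 31467) = (43893 + 7296)*(-338/15/(1162/15) + 31467) = 51189*((15/1162)*(-338/15) + 31467) = 51189*(-169/581 + 31467) = 51189*(18282158/581) = 935845385862/581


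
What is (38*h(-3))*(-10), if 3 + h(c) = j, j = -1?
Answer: 1520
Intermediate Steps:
h(c) = -4 (h(c) = -3 - 1 = -4)
(38*h(-3))*(-10) = (38*(-4))*(-10) = -152*(-10) = 1520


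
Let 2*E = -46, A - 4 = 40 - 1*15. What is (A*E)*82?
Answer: -54694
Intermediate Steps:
A = 29 (A = 4 + (40 - 1*15) = 4 + (40 - 15) = 4 + 25 = 29)
E = -23 (E = (½)*(-46) = -23)
(A*E)*82 = (29*(-23))*82 = -667*82 = -54694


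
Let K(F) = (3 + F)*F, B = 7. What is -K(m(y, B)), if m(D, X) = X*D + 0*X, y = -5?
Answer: -1120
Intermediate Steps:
m(D, X) = D*X (m(D, X) = D*X + 0 = D*X)
K(F) = F*(3 + F)
-K(m(y, B)) = -(-5*7)*(3 - 5*7) = -(-35)*(3 - 35) = -(-35)*(-32) = -1*1120 = -1120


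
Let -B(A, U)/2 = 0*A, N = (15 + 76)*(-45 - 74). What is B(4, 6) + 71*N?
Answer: -768859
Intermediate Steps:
N = -10829 (N = 91*(-119) = -10829)
B(A, U) = 0 (B(A, U) = -0*A = -2*0 = 0)
B(4, 6) + 71*N = 0 + 71*(-10829) = 0 - 768859 = -768859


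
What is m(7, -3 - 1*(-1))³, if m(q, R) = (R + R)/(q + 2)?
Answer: -64/729 ≈ -0.087791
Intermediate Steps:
m(q, R) = 2*R/(2 + q) (m(q, R) = (2*R)/(2 + q) = 2*R/(2 + q))
m(7, -3 - 1*(-1))³ = (2*(-3 - 1*(-1))/(2 + 7))³ = (2*(-3 + 1)/9)³ = (2*(-2)*(⅑))³ = (-4/9)³ = -64/729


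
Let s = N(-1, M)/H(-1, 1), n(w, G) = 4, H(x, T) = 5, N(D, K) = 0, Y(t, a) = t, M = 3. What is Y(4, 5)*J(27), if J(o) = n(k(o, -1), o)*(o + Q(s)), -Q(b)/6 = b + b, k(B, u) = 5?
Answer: 432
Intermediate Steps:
s = 0 (s = 0/5 = 0*(⅕) = 0)
Q(b) = -12*b (Q(b) = -6*(b + b) = -12*b)
J(o) = 4*o (J(o) = 4*(o - 12*0) = 4*(o + 0) = 4*o)
Y(4, 5)*J(27) = 4*(4*27) = 4*108 = 432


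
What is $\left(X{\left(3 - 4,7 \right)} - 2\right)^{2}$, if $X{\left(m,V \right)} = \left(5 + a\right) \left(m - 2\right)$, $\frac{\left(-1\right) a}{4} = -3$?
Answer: $2809$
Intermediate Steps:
$a = 12$ ($a = \left(-4\right) \left(-3\right) = 12$)
$X{\left(m,V \right)} = -34 + 17 m$ ($X{\left(m,V \right)} = \left(5 + 12\right) \left(m - 2\right) = 17 \left(-2 + m\right) = -34 + 17 m$)
$\left(X{\left(3 - 4,7 \right)} - 2\right)^{2} = \left(\left(-34 + 17 \left(3 - 4\right)\right) - 2\right)^{2} = \left(\left(-34 + 17 \left(-1\right)\right) - 2\right)^{2} = \left(\left(-34 - 17\right) - 2\right)^{2} = \left(-51 - 2\right)^{2} = \left(-53\right)^{2} = 2809$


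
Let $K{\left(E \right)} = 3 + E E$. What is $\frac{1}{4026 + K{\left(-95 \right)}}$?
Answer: $\frac{1}{13054} \approx 7.6605 \cdot 10^{-5}$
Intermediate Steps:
$K{\left(E \right)} = 3 + E^{2}$
$\frac{1}{4026 + K{\left(-95 \right)}} = \frac{1}{4026 + \left(3 + \left(-95\right)^{2}\right)} = \frac{1}{4026 + \left(3 + 9025\right)} = \frac{1}{4026 + 9028} = \frac{1}{13054}$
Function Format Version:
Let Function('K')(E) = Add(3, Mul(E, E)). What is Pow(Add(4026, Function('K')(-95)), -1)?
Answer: Rational(1, 13054) ≈ 7.6605e-5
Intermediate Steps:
Function('K')(E) = Add(3, Pow(E, 2))
Pow(Add(4026, Function('K')(-95)), -1) = Pow(Add(4026, Add(3, Pow(-95, 2))), -1) = Pow(Add(4026, Add(3, 9025)), -1) = Pow(Add(4026, 9028), -1) = Pow(13054, -1) = Rational(1, 13054)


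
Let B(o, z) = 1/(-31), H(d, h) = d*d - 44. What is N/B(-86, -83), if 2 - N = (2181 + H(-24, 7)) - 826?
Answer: 58435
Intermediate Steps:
H(d, h) = -44 + d**2 (H(d, h) = d**2 - 44 = -44 + d**2)
B(o, z) = -1/31
N = -1885 (N = 2 - ((2181 + (-44 + (-24)**2)) - 826) = 2 - ((2181 + (-44 + 576)) - 826) = 2 - ((2181 + 532) - 826) = 2 - (2713 - 826) = 2 - 1*1887 = 2 - 1887 = -1885)
N/B(-86, -83) = -1885/(-1/31) = -1885*(-31) = 58435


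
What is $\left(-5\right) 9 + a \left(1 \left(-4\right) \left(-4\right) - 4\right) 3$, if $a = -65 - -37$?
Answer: $-1053$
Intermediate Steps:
$a = -28$ ($a = -65 + 37 = -28$)
$\left(-5\right) 9 + a \left(1 \left(-4\right) \left(-4\right) - 4\right) 3 = \left(-5\right) 9 - 28 \left(1 \left(-4\right) \left(-4\right) - 4\right) 3 = -45 - 28 \left(\left(-4\right) \left(-4\right) - 4\right) 3 = -45 - 28 \left(16 - 4\right) 3 = -45 - 28 \cdot 12 \cdot 3 = -45 - 1008 = -1053$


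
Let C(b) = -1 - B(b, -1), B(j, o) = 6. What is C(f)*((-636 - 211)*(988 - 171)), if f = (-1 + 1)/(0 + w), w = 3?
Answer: 4843993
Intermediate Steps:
f = 0 (f = (-1 + 1)/(0 + 3) = 0/3 = 0*(⅓) = 0)
C(b) = -7 (C(b) = -1 - 1*6 = -1 - 6 = -7)
C(f)*((-636 - 211)*(988 - 171)) = -7*(-636 - 211)*(988 - 171) = -(-5929)*817 = -7*(-691999) = 4843993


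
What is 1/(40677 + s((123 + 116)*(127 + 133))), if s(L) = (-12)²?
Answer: 1/40821 ≈ 2.4497e-5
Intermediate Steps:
s(L) = 144
1/(40677 + s((123 + 116)*(127 + 133))) = 1/(40677 + 144) = 1/40821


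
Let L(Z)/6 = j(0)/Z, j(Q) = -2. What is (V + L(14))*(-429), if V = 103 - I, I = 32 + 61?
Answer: -27456/7 ≈ -3922.3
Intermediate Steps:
L(Z) = -12/Z (L(Z) = 6*(-2/Z) = -12/Z)
I = 93
V = 10 (V = 103 - 1*93 = 103 - 93 = 10)
(V + L(14))*(-429) = (10 - 12/14)*(-429) = (10 - 12*1/14)*(-429) = (10 - 6/7)*(-429) = (64/7)*(-429) = -27456/7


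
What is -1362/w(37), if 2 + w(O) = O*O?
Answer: -1362/1367 ≈ -0.99634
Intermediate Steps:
w(O) = -2 + O² (w(O) = -2 + O*O = -2 + O²)
-1362/w(37) = -1362/(-2 + 37²) = -1362/(-2 + 1369) = -1362/1367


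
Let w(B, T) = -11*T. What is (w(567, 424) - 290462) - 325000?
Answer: -620126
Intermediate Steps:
(w(567, 424) - 290462) - 325000 = (-11*424 - 290462) - 325000 = (-4664 - 290462) - 325000 = -295126 - 325000 = -620126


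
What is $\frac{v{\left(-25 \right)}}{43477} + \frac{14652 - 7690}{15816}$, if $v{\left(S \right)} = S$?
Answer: $\frac{151145737}{343816116} \approx 0.43961$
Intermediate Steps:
$\frac{v{\left(-25 \right)}}{43477} + \frac{14652 - 7690}{15816} = - \frac{25}{43477} + \frac{14652 - 7690}{15816} = \left(-25\right) \frac{1}{43477} + 6962 \cdot \frac{1}{15816} = - \frac{25}{43477} + \frac{3481}{7908} = \frac{151145737}{343816116}$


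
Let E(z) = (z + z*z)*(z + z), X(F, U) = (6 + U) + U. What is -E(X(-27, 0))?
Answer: -504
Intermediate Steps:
X(F, U) = 6 + 2*U
E(z) = 2*z*(z + z²) (E(z) = (z + z²)*(2*z) = 2*z*(z + z²))
-E(X(-27, 0)) = -2*(6 + 2*0)²*(1 + (6 + 2*0)) = -2*(6 + 0)²*(1 + (6 + 0)) = -2*6²*(1 + 6) = -2*36*7 = -1*504 = -504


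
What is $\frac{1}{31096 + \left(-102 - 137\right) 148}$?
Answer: $- \frac{1}{4276} \approx -0.00023386$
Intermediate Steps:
$\frac{1}{31096 + \left(-102 - 137\right) 148} = \frac{1}{31096 - 35372} = \frac{1}{-4276} = - \frac{1}{4276}$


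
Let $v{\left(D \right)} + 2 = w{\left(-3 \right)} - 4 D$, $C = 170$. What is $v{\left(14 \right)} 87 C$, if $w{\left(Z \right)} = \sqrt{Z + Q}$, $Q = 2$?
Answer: $-857820 + 14790 i \approx -8.5782 \cdot 10^{5} + 14790.0 i$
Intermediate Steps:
$w{\left(Z \right)} = \sqrt{2 + Z}$ ($w{\left(Z \right)} = \sqrt{Z + 2} = \sqrt{2 + Z}$)
$v{\left(D \right)} = -2 + i - 4 D$ ($v{\left(D \right)} = -2 + \left(\sqrt{2 - 3} - 4 D\right) = -2 - \left(- i + 4 D\right) = -2 + i - 4 D$)
$v{\left(14 \right)} 87 C = \left(-2 + i - 56\right) 87 \cdot 170 = \left(-58 + i\right) 87 \cdot 170 = \left(-5046 + 87 i\right) 170 = -857820 + 14790 i$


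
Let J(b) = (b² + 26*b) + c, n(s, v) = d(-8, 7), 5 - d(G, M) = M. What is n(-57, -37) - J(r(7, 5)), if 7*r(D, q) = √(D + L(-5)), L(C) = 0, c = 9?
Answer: -78/7 - 26*√7/7 ≈ -20.970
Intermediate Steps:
d(G, M) = 5 - M
n(s, v) = -2 (n(s, v) = 5 - 1*7 = 5 - 7 = -2)
r(D, q) = √D/7 (r(D, q) = √(D + 0)/7 = √D/7)
J(b) = 9 + b² + 26*b (J(b) = (b² + 26*b) + 9 = 9 + b² + 26*b)
n(-57, -37) - J(r(7, 5)) = -2 - (9 + (√7/7)² + 26*(√7/7)) = -2 - (9 + ⅐ + 26*√7/7) = -2 - (64/7 + 26*√7/7) = -2 + (-64/7 - 26*√7/7) = -78/7 - 26*√7/7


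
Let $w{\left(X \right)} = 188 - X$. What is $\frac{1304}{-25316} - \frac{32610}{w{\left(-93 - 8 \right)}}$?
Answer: $- \frac{206482904}{1829081} \approx -112.89$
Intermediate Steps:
$\frac{1304}{-25316} - \frac{32610}{w{\left(-93 - 8 \right)}} = \frac{1304}{-25316} - \frac{32610}{188 - \left(-93 - 8\right)} = 1304 \left(- \frac{1}{25316}\right) - \frac{32610}{188 - -101} = - \frac{326}{6329} - \frac{32610}{188 + 101} = - \frac{326}{6329} - \frac{32610}{289} = - \frac{206482904}{1829081}$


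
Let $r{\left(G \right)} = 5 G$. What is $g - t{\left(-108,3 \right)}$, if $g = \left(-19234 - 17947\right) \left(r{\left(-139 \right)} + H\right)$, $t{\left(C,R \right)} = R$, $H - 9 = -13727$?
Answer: $535889750$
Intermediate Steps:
$H = -13718$ ($H = 9 - 13727 = -13718$)
$g = 535889753$ ($g = \left(-19234 - 17947\right) \left(5 \left(-139\right) - 13718\right) = - 37181 \left(-695 - 13718\right) = \left(-37181\right) \left(-14413\right) = 535889753$)
$g - t{\left(-108,3 \right)} = 535889753 - 3 = 535889750$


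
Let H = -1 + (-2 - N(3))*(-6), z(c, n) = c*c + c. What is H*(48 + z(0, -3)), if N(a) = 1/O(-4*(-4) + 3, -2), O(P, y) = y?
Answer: 384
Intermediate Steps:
z(c, n) = c + c² (z(c, n) = c² + c = c + c²)
N(a) = -½ (N(a) = 1/(-2) = -½)
H = 8 (H = -1 + (-2 - 1*(-½))*(-6) = -1 + (-2 + ½)*(-6) = -1 - 3/2*(-6) = -1 + 9 = 8)
H*(48 + z(0, -3)) = 8*(48 + 0*(1 + 0)) = 8*(48 + 0*1) = 8*(48 + 0) = 8*48 = 384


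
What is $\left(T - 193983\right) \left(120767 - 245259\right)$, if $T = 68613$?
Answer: $15607562040$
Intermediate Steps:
$\left(T - 193983\right) \left(120767 - 245259\right) = \left(68613 - 193983\right) \left(120767 - 245259\right) = \left(-125370\right) \left(-124492\right) = 15607562040$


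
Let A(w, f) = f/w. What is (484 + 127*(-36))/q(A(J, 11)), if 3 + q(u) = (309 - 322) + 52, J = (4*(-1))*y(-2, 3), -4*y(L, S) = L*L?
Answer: -1022/9 ≈ -113.56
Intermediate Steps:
y(L, S) = -L**2/4 (y(L, S) = -L*L/4 = -L**2/4)
J = 4 (J = (4*(-1))*(-1/4*(-2)**2) = -(-1)*4 = -4*(-1) = 4)
q(u) = 36 (q(u) = -3 + ((309 - 322) + 52) = -3 + (-13 + 52) = -3 + 39 = 36)
(484 + 127*(-36))/q(A(J, 11)) = (484 + 127*(-36))/36 = (484 - 4572)*(1/36) = -4088*1/36 = -1022/9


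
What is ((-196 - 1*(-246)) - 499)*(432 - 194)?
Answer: -106862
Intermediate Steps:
((-196 - 1*(-246)) - 499)*(432 - 194) = ((-196 + 246) - 499)*238 = (50 - 499)*238 = -449*238 = -106862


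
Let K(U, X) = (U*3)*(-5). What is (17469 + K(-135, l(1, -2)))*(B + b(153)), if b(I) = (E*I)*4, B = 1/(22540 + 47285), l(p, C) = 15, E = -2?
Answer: -29229303258/1225 ≈ -2.3861e+7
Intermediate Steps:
K(U, X) = -15*U (K(U, X) = (3*U)*(-5) = -15*U)
B = 1/69825 ≈ 1.4322e-5
b(I) = -8*I (b(I) = -2*I*4 = -8*I)
(17469 + K(-135, l(1, -2)))*(B + b(153)) = (17469 - 15*(-135))*(1/69825 - 8*153) = (17469 + 2025)*(1/69825 - 1224) = 19494*(-85465799/69825) = -29229303258/1225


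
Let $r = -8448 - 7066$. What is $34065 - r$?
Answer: $49579$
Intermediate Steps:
$r = -15514$ ($r = -8448 - 7066 = -15514$)
$34065 - r = 34065 - -15514 = 34065 + 15514 = 49579$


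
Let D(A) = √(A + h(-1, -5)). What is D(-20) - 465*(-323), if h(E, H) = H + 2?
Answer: 150195 + I*√23 ≈ 1.502e+5 + 4.7958*I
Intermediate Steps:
h(E, H) = 2 + H
D(A) = √(-3 + A) (D(A) = √(A + (2 - 5)) = √(A - 3) = √(-3 + A))
D(-20) - 465*(-323) = √(-3 - 20) - 465*(-323) = √(-23) + 150195 = I*√23 + 150195 = 150195 + I*√23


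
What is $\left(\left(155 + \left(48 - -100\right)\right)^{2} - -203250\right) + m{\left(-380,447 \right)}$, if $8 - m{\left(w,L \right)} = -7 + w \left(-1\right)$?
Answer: $294694$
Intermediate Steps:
$m{\left(w,L \right)} = 15 + w$ ($m{\left(w,L \right)} = 8 - \left(-7 + w \left(-1\right)\right) = 8 - \left(-7 - w\right) = 8 + \left(7 + w\right) = 15 + w$)
$\left(\left(155 + \left(48 - -100\right)\right)^{2} - -203250\right) + m{\left(-380,447 \right)} = \left(\left(155 + \left(48 - -100\right)\right)^{2} - -203250\right) + \left(15 - 380\right) = \left(\left(155 + \left(48 + 100\right)\right)^{2} + 203250\right) - 365 = \left(\left(155 + 148\right)^{2} + 203250\right) - 365 = \left(303^{2} + 203250\right) - 365 = \left(91809 + 203250\right) - 365 = 295059 - 365 = 294694$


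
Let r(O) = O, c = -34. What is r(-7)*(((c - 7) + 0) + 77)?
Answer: -252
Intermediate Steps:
r(-7)*(((c - 7) + 0) + 77) = -7*(((-34 - 7) + 0) + 77) = -7*((-41 + 0) + 77) = -7*(-41 + 77) = -7*36 = -252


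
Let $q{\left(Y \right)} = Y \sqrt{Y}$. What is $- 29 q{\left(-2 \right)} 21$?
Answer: $1218 i \sqrt{2} \approx 1722.5 i$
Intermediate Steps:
$q{\left(Y \right)} = Y^{\frac{3}{2}}$
$- 29 q{\left(-2 \right)} 21 = - 29 \left(-2\right)^{\frac{3}{2}} \cdot 21 = - 29 \left(- 2 i \sqrt{2}\right) 21 = 58 i \sqrt{2} \cdot 21 = 1218 i \sqrt{2}$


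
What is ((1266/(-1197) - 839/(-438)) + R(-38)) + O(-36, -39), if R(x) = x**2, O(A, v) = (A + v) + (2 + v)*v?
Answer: 163860223/58254 ≈ 2812.9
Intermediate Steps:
O(A, v) = A + v + v*(2 + v) (O(A, v) = (A + v) + v*(2 + v) = A + v + v*(2 + v))
((1266/(-1197) - 839/(-438)) + R(-38)) + O(-36, -39) = ((1266/(-1197) - 839/(-438)) + (-38)**2) + (-36 + (-39)**2 + 3*(-39)) = ((1266*(-1/1197) - 839*(-1/438)) + 1444) + (-36 + 1521 - 117) = ((-422/399 + 839/438) + 1444) + 1368 = (49975/58254 + 1444) + 1368 = 84168751/58254 + 1368 = 163860223/58254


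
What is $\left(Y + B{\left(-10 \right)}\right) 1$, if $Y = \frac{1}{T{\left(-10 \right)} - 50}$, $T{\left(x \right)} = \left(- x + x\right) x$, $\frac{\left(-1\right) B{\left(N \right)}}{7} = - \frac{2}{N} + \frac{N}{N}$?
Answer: $- \frac{421}{50} \approx -8.42$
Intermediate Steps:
$B{\left(N \right)} = -7 + \frac{14}{N}$ ($B{\left(N \right)} = - 7 \left(- \frac{2}{N} + \frac{N}{N}\right) = - 7 \left(- \frac{2}{N} + 1\right) = - 7 \left(1 - \frac{2}{N}\right) = -7 + \frac{14}{N}$)
$T{\left(x \right)} = 0$ ($T{\left(x \right)} = 0 x = 0$)
$Y = - \frac{1}{50}$ ($Y = \frac{1}{0 - 50} = \frac{1}{-50} = - \frac{1}{50} \approx -0.02$)
$\left(Y + B{\left(-10 \right)}\right) 1 = \left(- \frac{1}{50} - \left(7 - \frac{14}{-10}\right)\right) 1 = \left(- \frac{1}{50} + \left(-7 + 14 \left(- \frac{1}{10}\right)\right)\right) 1 = \left(- \frac{1}{50} - \frac{42}{5}\right) 1 = \left(- \frac{421}{50}\right) 1 = - \frac{421}{50}$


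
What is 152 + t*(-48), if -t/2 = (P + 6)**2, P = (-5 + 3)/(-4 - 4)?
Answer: 3902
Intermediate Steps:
P = 1/4 (P = -2/(-8) = -2*(-1/8) = 1/4 ≈ 0.25000)
t = -625/8 (t = -2*(1/4 + 6)**2 = -2*(25/4)**2 = -2*625/16 = -625/8 ≈ -78.125)
152 + t*(-48) = 152 - 625/8*(-48) = 152 + 3750 = 3902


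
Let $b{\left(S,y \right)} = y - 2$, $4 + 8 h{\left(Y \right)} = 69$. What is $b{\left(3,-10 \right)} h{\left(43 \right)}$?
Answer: $- \frac{195}{2} \approx -97.5$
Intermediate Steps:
$h{\left(Y \right)} = \frac{65}{8}$ ($h{\left(Y \right)} = - \frac{1}{2} + \frac{1}{8} \cdot 69 = - \frac{1}{2} + \frac{69}{8} = \frac{65}{8}$)
$b{\left(S,y \right)} = -2 + y$
$b{\left(3,-10 \right)} h{\left(43 \right)} = \left(-2 - 10\right) \frac{65}{8} = \left(-12\right) \frac{65}{8} = - \frac{195}{2}$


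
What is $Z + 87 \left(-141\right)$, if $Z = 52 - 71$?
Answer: $-12286$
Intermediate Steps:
$Z = -19$ ($Z = 52 - 71 = -19$)
$Z + 87 \left(-141\right) = -19 + 87 \left(-141\right) = -19 - 12267 = -12286$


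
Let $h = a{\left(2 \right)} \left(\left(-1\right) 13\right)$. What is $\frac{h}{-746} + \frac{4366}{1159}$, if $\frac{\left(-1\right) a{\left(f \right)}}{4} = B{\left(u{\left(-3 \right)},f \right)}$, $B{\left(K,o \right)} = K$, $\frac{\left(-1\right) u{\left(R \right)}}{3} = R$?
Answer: $\frac{1357312}{432307} \approx 3.1397$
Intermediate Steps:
$u{\left(R \right)} = - 3 R$
$a{\left(f \right)} = -36$ ($a{\left(f \right)} = - 4 \left(\left(-3\right) \left(-3\right)\right) = \left(-4\right) 9 = -36$)
$h = 468$ ($h = - 36 \left(\left(-1\right) 13\right) = \left(-36\right) \left(-13\right) = 468$)
$\frac{h}{-746} + \frac{4366}{1159} = \frac{468}{-746} + \frac{4366}{1159} = 468 \left(- \frac{1}{746}\right) + 4366 \cdot \frac{1}{1159} = - \frac{234}{373} + \frac{4366}{1159} = \frac{1357312}{432307}$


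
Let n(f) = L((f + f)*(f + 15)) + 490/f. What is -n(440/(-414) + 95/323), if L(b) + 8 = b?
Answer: 4470720472390/6699398301 ≈ 667.33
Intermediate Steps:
L(b) = -8 + b
n(f) = -8 + 490/f + 2*f*(15 + f) (n(f) = (-8 + (f + f)*(f + 15)) + 490/f = (-8 + (2*f)*(15 + f)) + 490/f = (-8 + 2*f*(15 + f)) + 490/f = -8 + 490/f + 2*f*(15 + f))
-n(440/(-414) + 95/323) = -2*(245 + (440/(-414) + 95/323)*(-4 + (440/(-414) + 95/323)*(15 + (440/(-414) + 95/323))))/(440/(-414) + 95/323) = -2*(245 + (440*(-1/414) + 95*(1/323))*(-4 + (440*(-1/414) + 95*(1/323))*(15 + (440*(-1/414) + 95*(1/323)))))/(440*(-1/414) + 95*(1/323)) = -2*(245 + (-220/207 + 5/17)*(-4 + (-220/207 + 5/17)*(15 + (-220/207 + 5/17))))/(-220/207 + 5/17) = -2*(245 - 2705*(-4 - 2705*(15 - 2705/3519)/3519)/3519)/(-2705/3519) = -2*(-3519)*(245 - 2705*(-4 - 2705/3519*50080/3519)/3519)/2705 = -2*(-3519)*(245 - 2705*(-4 - 135466400/12383361)/3519)/2705 = -2*(-3519)*(245 - 2705/3519*(-184999844/12383361))/2705 = -2*(-3519)*(245 + 500424578020/43577047359)/2705 = -2*(-3519)*11176801180975/(2705*43577047359) = -1*(-4470720472390/6699398301) = 4470720472390/6699398301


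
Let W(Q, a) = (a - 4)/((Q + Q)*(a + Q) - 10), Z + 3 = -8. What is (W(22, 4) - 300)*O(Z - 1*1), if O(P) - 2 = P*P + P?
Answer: -40200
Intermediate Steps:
Z = -11 (Z = -3 - 8 = -11)
O(P) = 2 + P + P**2 (O(P) = 2 + (P*P + P) = 2 + (P**2 + P) = 2 + (P + P**2) = 2 + P + P**2)
W(Q, a) = (-4 + a)/(-10 + 2*Q*(Q + a)) (W(Q, a) = (-4 + a)/((2*Q)*(Q + a) - 10) = (-4 + a)/(2*Q*(Q + a) - 10) = (-4 + a)/(-10 + 2*Q*(Q + a)))
(W(22, 4) - 300)*O(Z - 1*1) = ((-2 + (1/2)*4)/(-5 + 22**2 + 22*4) - 300)*(2 + (-11 - 1*1) + (-11 - 1*1)**2) = ((-2 + 2)/(-5 + 484 + 88) - 300)*(2 + (-11 - 1) + (-11 - 1)**2) = (0/567 - 300)*(2 - 12 + (-12)**2) = ((1/567)*0 - 300)*(2 - 12 + 144) = (0 - 300)*134 = -300*134 = -40200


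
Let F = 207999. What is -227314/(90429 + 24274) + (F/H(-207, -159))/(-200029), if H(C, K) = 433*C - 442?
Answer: -4095540697054441/2066628281456251 ≈ -1.9818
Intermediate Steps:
H(C, K) = -442 + 433*C
-227314/(90429 + 24274) + (F/H(-207, -159))/(-200029) = -227314/(90429 + 24274) + (207999/(-442 + 433*(-207)))/(-200029) = -227314/114703 + (207999/(-442 - 89631))*(-1/200029) = -227314*1/114703 + (207999/(-90073))*(-1/200029) = -227314/114703 + (207999*(-1/90073))*(-1/200029) = -227314/114703 - 207999/90073*(-1/200029) = -227314/114703 + 207999/18017212117 = -4095540697054441/2066628281456251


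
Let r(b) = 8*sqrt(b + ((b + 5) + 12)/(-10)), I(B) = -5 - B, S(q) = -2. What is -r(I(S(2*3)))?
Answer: -8*I*sqrt(110)/5 ≈ -16.781*I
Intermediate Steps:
r(b) = 8*sqrt(-17/10 + 9*b/10) (r(b) = 8*sqrt(b + ((5 + b) + 12)*(-1/10)) = 8*sqrt(b + (17 + b)*(-1/10)) = 8*sqrt(b + (-17/10 - b/10)) = 8*sqrt(-17/10 + 9*b/10))
-r(I(S(2*3))) = -4*sqrt(-170 + 90*(-5 - 1*(-2)))/5 = -4*sqrt(-170 + 90*(-5 + 2))/5 = -4*sqrt(-170 + 90*(-3))/5 = -4*sqrt(-170 - 270)/5 = -4*sqrt(-440)/5 = -4*2*I*sqrt(110)/5 = -8*I*sqrt(110)/5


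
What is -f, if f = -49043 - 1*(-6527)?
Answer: 42516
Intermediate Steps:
f = -42516 (f = -49043 + 6527 = -42516)
-f = -1*(-42516) = 42516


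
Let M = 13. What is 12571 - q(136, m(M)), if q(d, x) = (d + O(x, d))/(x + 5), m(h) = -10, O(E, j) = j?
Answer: 63127/5 ≈ 12625.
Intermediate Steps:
q(d, x) = 2*d/(5 + x) (q(d, x) = (d + d)/(x + 5) = (2*d)/(5 + x) = 2*d/(5 + x))
12571 - q(136, m(M)) = 12571 - 2*136/(5 - 10) = 12571 - 2*136/(-5) = 12571 - 2*136*(-1)/5 = 12571 - 1*(-272/5) = 12571 + 272/5 = 63127/5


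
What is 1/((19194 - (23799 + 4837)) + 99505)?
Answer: 1/90063 ≈ 1.1103e-5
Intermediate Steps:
1/((19194 - (23799 + 4837)) + 99505) = 1/((19194 - 1*28636) + 99505) = 1/((19194 - 28636) + 99505) = 1/(-9442 + 99505) = 1/90063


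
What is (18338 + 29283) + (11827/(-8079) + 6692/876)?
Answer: 9362978775/196589 ≈ 47627.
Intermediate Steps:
(18338 + 29283) + (11827/(-8079) + 6692/876) = 47621 + (11827*(-1/8079) + 6692*(1/876)) = 47621 + (-11827/8079 + 1673/219) = 47621 + 1214006/196589 = 9362978775/196589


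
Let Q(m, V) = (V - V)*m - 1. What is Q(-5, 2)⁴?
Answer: 1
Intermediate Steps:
Q(m, V) = -1 (Q(m, V) = 0*m - 1 = 0 - 1 = -1)
Q(-5, 2)⁴ = (-1)⁴ = 1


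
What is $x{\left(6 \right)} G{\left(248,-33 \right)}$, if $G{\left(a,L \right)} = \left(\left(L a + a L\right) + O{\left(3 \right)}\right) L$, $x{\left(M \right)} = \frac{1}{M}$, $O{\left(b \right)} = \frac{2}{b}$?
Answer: $\frac{270061}{3} \approx 90020.0$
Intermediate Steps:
$G{\left(a,L \right)} = L \left(\frac{2}{3} + 2 L a\right)$ ($G{\left(a,L \right)} = \left(\left(L a + a L\right) + \frac{2}{3}\right) L = \left(\left(L a + L a\right) + 2 \cdot \frac{1}{3}\right) L = \left(2 L a + \frac{2}{3}\right) L = \left(\frac{2}{3} + 2 L a\right) L = L \left(\frac{2}{3} + 2 L a\right)$)
$x{\left(6 \right)} G{\left(248,-33 \right)} = \frac{\frac{2}{3} \left(-33\right) \left(1 + 3 \left(-33\right) 248\right)}{6} = \frac{\frac{2}{3} \left(-33\right) \left(1 - 24552\right)}{6} = \frac{\frac{2}{3} \left(-33\right) \left(-24551\right)}{6} = \frac{1}{6} \cdot 540122 = \frac{270061}{3}$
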